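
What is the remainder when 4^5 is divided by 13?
5 = 4 + 1 (binary 101). Repeated squaring mod 13: 4^1 ≡ 4; 4^2 ≡ 4² = 16 ≡ 3; 4^4 ≡ 3² = 9 ≡ 9. Multiply: 4^5 = 4^4 × 4^1 ≡ 9 × 4 (mod 13): 9 × 4 = 36 ≡ 10. So 4^5 ≡ 10 (mod 13).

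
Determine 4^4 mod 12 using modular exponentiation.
4 = 4 (binary 100). Repeated squaring mod 12: 4^1 ≡ 4; 4^2 ≡ 4² = 16 ≡ 4; 4^4 ≡ 4² = 16 ≡ 4. So 4^4 ≡ 4 (mod 12).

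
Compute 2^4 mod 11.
4 = 4 (binary 100). Repeated squaring mod 11: 2^1 ≡ 2; 2^2 ≡ 2² = 4 ≡ 4; 2^4 ≡ 4² = 16 ≡ 5. So 2^4 ≡ 5 (mod 11).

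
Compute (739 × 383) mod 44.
29

(739 × 383) = 283037
283037 mod 44 = 29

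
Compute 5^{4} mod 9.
4

Using successive squaring:
Binary expansion of 4: 100
Powers of 5 mod 9 (each is the square of the previous):
  5^1 ≡ 5 (mod 9)
  5^2 ≡ 5² = 25 ≡ 7 (mod 9)
  5^4 ≡ 7² = 49 ≡ 4 (mod 9)
4 is a power of 2, so 5^4 is the last square: ≡ 4 (mod 9)
Result: 5^4 ≡ 4 (mod 9)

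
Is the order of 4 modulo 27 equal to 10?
No, the actual order is 9, not 10.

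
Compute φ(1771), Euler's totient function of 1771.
1320

Prime factorization: 1771 = 7 × 11 × 23
Using the formula φ(n) = n × Π(1 - 1/p) for each prime factor p:
φ(1771) = 1771 × (1 - 1/7) × (1 - 1/11) × (1 - 1/23)
φ(1771) = 1320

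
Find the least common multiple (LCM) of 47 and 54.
2538

First find GCD(47, 54) using the Euclidean algorithm:
47 = 0 × 54 + 47
54 = 1 × 47 + 7
47 = 6 × 7 + 5
7 = 1 × 5 + 2
5 = 2 × 2 + 1
2 = 2 × 1 + 0
GCD(47, 54) = 1

LCM formula: LCM(a, b) = (a × b) / GCD(a, b)
LCM(47, 54) = (47 × 54) / 1
LCM(47, 54) = 2538 / 1
LCM(47, 54) = 2538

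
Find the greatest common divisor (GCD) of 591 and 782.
1

Using the Euclidean algorithm:
591 = 0 × 782 + 591
782 = 1 × 591 + 191
591 = 3 × 191 + 18
191 = 10 × 18 + 11
18 = 1 × 11 + 7
11 = 1 × 7 + 4
7 = 1 × 4 + 3
4 = 1 × 3 + 1
3 = 3 × 1 + 0

GCD(591, 782) = 1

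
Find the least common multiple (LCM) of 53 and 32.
1696

First find GCD(53, 32) using the Euclidean algorithm:
53 = 1 × 32 + 21
32 = 1 × 21 + 11
21 = 1 × 11 + 10
11 = 1 × 10 + 1
10 = 10 × 1 + 0
GCD(53, 32) = 1

LCM formula: LCM(a, b) = (a × b) / GCD(a, b)
LCM(53, 32) = (53 × 32) / 1
LCM(53, 32) = 1696 / 1
LCM(53, 32) = 1696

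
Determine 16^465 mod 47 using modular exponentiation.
Using Fermat: 16^{46} ≡ 1 (mod 47). 465 ≡ 5 (mod 46). So 16^{465} ≡ 16^{5} ≡ 6 (mod 47)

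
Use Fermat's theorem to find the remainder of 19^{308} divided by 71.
5

By Fermat's Little Theorem, a^(p-1) ≡ 1 (mod p) for prime p and gcd(a, p) = 1
Here p = 71, so 19^70 ≡ 1 (mod 71)
We can reduce the exponent: 308 mod 70 = 28
So 19^308 ≡ 19^28 (mod 71)
Computing: 19^28 mod 71 = 5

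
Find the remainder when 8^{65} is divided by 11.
By Fermat: 8^{10} ≡ 1 (mod 11). 65 = 6×10 + 5. So 8^{65} ≡ 8^{5} ≡ 10 (mod 11)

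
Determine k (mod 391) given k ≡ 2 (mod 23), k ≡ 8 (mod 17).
25

Using the Chinese Remainder Theorem:
M = product of moduli = 391
For equation 1: M_1 = 17, 17 ≡ 17 (mod 23), inverse of 17 mod 23 is 19 (check: 17 × 19 = 323 ≡ 1 (mod 23))
For equation 2: M_2 = 23, 23 ≡ 6 (mod 17), inverse of 23 mod 17 is 3 (check: 6 × 3 = 18 ≡ 1 (mod 17))
Combine: k ≡ Σ r_i×M_i×(M_i⁻¹ mod m_i) = 2×17×19 + 8×23×3 = 646 + 552 = 1198
1198 mod 391 = 25
k ≡ 25 (mod 391)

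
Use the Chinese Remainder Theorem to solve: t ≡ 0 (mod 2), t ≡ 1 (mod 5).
M = 2 × 5 = 10. M₁ = 5, y₁ ≡ 1 (mod 2). M₂ = 2, y₂ ≡ 3 (mod 5). t = 0×5×1 + 1×2×3 ≡ 6 (mod 10)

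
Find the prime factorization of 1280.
2^8 × 5

Divide by primes starting from smallest:
1280 ÷ 2 = 640
640 ÷ 2 = 320
320 ÷ 2 = 160
160 ÷ 2 = 80
80 ÷ 2 = 40
40 ÷ 2 = 20
20 ÷ 2 = 10
10 ÷ 2 = 5
5 ÷ 5 = 1

1280 = 2^8 × 5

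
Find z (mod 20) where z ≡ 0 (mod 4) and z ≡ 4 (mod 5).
M = 4 × 5 = 20. M₁ = 5, y₁ ≡ 1 (mod 4). M₂ = 4, y₂ ≡ 4 (mod 5). z = 0×5×1 + 4×4×4 ≡ 4 (mod 20)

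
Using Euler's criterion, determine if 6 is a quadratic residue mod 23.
By Euler's criterion: 6^{11} ≡ 1 (mod 23). Since this equals 1, 6 is a QR.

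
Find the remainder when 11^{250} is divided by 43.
By Fermat: 11^{42} ≡ 1 (mod 43). 250 = 5×42 + 40. So 11^{250} ≡ 11^{40} ≡ 16 (mod 43)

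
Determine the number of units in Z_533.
480

Prime factorization: 533 = 13 × 41
Using the formula φ(n) = n × Π(1 - 1/p) for each prime factor p:
φ(533) = 533 × (1 - 1/13) × (1 - 1/41)
φ(533) = 480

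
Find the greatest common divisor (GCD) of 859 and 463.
1

Using the Euclidean algorithm:
859 = 1 × 463 + 396
463 = 1 × 396 + 67
396 = 5 × 67 + 61
67 = 1 × 61 + 6
61 = 10 × 6 + 1
6 = 6 × 1 + 0

GCD(859, 463) = 1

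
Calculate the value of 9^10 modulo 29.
10 = 8 + 2 (binary 1010). Repeated squaring mod 29: 9^1 ≡ 9; 9^2 ≡ 9² = 81 ≡ 23; 9^4 ≡ 23² = 529 ≡ 7; 9^8 ≡ 7² = 49 ≡ 20. Multiply: 9^10 = 9^8 × 9^2 ≡ 20 × 23 (mod 29): 20 × 23 = 460 ≡ 25. So 9^10 ≡ 25 (mod 29).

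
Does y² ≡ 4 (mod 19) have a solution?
By Euler's criterion: 4^{9} ≡ 1 (mod 19). Since this equals 1, 4 is a QR.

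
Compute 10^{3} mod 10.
0

Using successive squaring:
Binary expansion of 3: 11
Powers of 10 mod 10 (each is the square of the previous):
  10^1 ≡ 0 (mod 10)
  10^2 ≡ 0² = 0 ≡ 0 (mod 10)
3 = 2 + 1, so 10^3 = 10^2 × 10^1 ≡ 0 × 0 (mod 10)
Multiplying step by step:
  0 × 0 = 0 ≡ 0 (mod 10)
Result: 10^3 ≡ 0 (mod 10)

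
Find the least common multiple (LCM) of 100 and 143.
14300

First find GCD(100, 143) using the Euclidean algorithm:
100 = 0 × 143 + 100
143 = 1 × 100 + 43
100 = 2 × 43 + 14
43 = 3 × 14 + 1
14 = 14 × 1 + 0
GCD(100, 143) = 1

LCM formula: LCM(a, b) = (a × b) / GCD(a, b)
LCM(100, 143) = (100 × 143) / 1
LCM(100, 143) = 14300 / 1
LCM(100, 143) = 14300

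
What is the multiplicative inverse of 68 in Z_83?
68^(-1) ≡ 11 (mod 83). Verification: 68 × 11 = 748 ≡ 1 (mod 83)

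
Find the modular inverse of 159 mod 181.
159^(-1) ≡ 74 (mod 181). Verification: 159 × 74 = 11766 ≡ 1 (mod 181)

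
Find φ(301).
252

Prime factorization: 301 = 7 × 43
Using the formula φ(n) = n × Π(1 - 1/p) for each prime factor p:
φ(301) = 301 × (1 - 1/7) × (1 - 1/43)
φ(301) = 252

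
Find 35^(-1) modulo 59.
27

Using Extended Euclidean Algorithm:
gcd(35, 59) = 1
Bezout coefficients: 35 × 27 + 59 × -16 = 1
So 35 × 27 ≡ 1 (mod 59)
The inverse is 27 mod 59 = 27
Verification: 35 × 27 = 945 = 16 × 59 + 1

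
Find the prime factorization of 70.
2 × 5 × 7

Divide by primes starting from smallest:
70 ÷ 2 = 35
35 ÷ 5 = 7
7 ÷ 7 = 1

70 = 2 × 5 × 7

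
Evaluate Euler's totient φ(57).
36

Prime factorization: 57 = 3 × 19
Using the formula φ(n) = n × Π(1 - 1/p) for each prime factor p:
φ(57) = 57 × (1 - 1/3) × (1 - 1/19)
φ(57) = 36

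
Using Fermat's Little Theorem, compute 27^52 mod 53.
By Fermat's Little Theorem, 27^{52} ≡ 1 (mod 53) since 53 is prime and gcd(27, 53) = 1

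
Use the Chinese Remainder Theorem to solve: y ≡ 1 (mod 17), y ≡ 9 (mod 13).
35

Using the Chinese Remainder Theorem:
M = product of moduli = 221
For equation 1: M_1 = 13, 13 ≡ 13 (mod 17), inverse of 13 mod 17 is 4 (check: 13 × 4 = 52 ≡ 1 (mod 17))
For equation 2: M_2 = 17, 17 ≡ 4 (mod 13), inverse of 17 mod 13 is 10 (check: 4 × 10 = 40 ≡ 1 (mod 13))
Combine: y ≡ Σ r_i×M_i×(M_i⁻¹ mod m_i) = 1×13×4 + 9×17×10 = 52 + 1530 = 1582
1582 mod 221 = 35
y ≡ 35 (mod 221)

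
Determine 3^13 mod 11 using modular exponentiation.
Using Fermat: 3^{10} ≡ 1 (mod 11). 13 ≡ 3 (mod 10). So 3^{13} ≡ 3^{3} ≡ 5 (mod 11)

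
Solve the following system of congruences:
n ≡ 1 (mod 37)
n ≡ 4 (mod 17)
38

Using the Chinese Remainder Theorem:
M = product of moduli = 629
For equation 1: M_1 = 17, 17 ≡ 17 (mod 37), inverse of 17 mod 37 is 24 (check: 17 × 24 = 408 ≡ 1 (mod 37))
For equation 2: M_2 = 37, 37 ≡ 3 (mod 17), inverse of 37 mod 17 is 6 (check: 3 × 6 = 18 ≡ 1 (mod 17))
Combine: n ≡ Σ r_i×M_i×(M_i⁻¹ mod m_i) = 1×17×24 + 4×37×6 = 408 + 888 = 1296
1296 mod 629 = 38
n ≡ 38 (mod 629)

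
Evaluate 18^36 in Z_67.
Using repeated squaring. 36 = 32 + 4 (binary 100100). Repeated squaring mod 67: 18^1 ≡ 18; 18^2 ≡ 18² = 324 ≡ 56; 18^4 ≡ 56² = 3136 ≡ 54; 18^8 ≡ 54² = 2916 ≡ 35; 18^16 ≡ 35² = 1225 ≡ 19; 18^32 ≡ 19² = 361 ≡ 26. Multiply: 18^36 = 18^32 × 18^4 ≡ 26 × 54 (mod 67): 26 × 54 = 1404 ≡ 64. So 18^36 ≡ 64 (mod 67).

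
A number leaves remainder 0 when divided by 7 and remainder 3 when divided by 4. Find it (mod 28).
M = 7 × 4 = 28. M₁ = 4, y₁ ≡ 2 (mod 7). M₂ = 7, y₂ ≡ 3 (mod 4). x = 0×4×2 + 3×7×3 ≡ 7 (mod 28)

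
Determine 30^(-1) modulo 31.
30^(-1) ≡ 30 (mod 31). Verification: 30 × 30 = 900 ≡ 1 (mod 31)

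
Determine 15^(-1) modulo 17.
15^(-1) ≡ 8 (mod 17). Verification: 15 × 8 = 120 ≡ 1 (mod 17)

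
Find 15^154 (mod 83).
Using Fermat: 15^{82} ≡ 1 (mod 83). 154 ≡ 72 (mod 82). So 15^{154} ≡ 15^{72} ≡ 48 (mod 83)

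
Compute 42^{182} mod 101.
21

Using successive squaring:
Binary expansion of 182: 10110110
Powers of 42 mod 101 (each is the square of the previous):
  42^1 ≡ 42 (mod 101)
  42^2 ≡ 42² = 1764 ≡ 47 (mod 101)
  42^4 ≡ 47² = 2209 ≡ 88 (mod 101)
  42^8 ≡ 88² = 7744 ≡ 68 (mod 101)
  42^16 ≡ 68² = 4624 ≡ 79 (mod 101)
  42^32 ≡ 79² = 6241 ≡ 80 (mod 101)
  42^64 ≡ 80² = 6400 ≡ 37 (mod 101)
  42^128 ≡ 37² = 1369 ≡ 56 (mod 101)
182 = 128 + 32 + 16 + 4 + 2, so 42^182 = 42^128 × 42^32 × 42^16 × 42^4 × 42^2 ≡ 56 × 80 × 79 × 88 × 47 (mod 101)
Multiplying step by step:
  56 × 80 = 4480 ≡ 36 (mod 101)
  36 × 79 = 2844 ≡ 16 (mod 101)
  16 × 88 = 1408 ≡ 95 (mod 101)
  95 × 47 = 4465 ≡ 21 (mod 101)
Result: 42^182 ≡ 21 (mod 101)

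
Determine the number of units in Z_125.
100

Prime factorization: 125 = 5^3
Using the formula φ(n) = n × Π(1 - 1/p) for each prime factor p:
φ(125) = 125 × (1 - 1/5)
φ(125) = 100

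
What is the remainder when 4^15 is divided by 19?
Using repeated squaring. 15 = 8 + 4 + 2 + 1 (binary 1111). Repeated squaring mod 19: 4^1 ≡ 4; 4^2 ≡ 4² = 16 ≡ 16; 4^4 ≡ 16² = 256 ≡ 9; 4^8 ≡ 9² = 81 ≡ 5. Multiply: 4^15 = 4^8 × 4^4 × 4^2 × 4^1 ≡ 5 × 9 × 16 × 4 (mod 19): 5 × 9 = 45 ≡ 7; 7 × 16 = 112 ≡ 17; 17 × 4 = 68 ≡ 11. So 4^15 ≡ 11 (mod 19).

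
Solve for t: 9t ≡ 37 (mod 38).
21

Since gcd(9, 38) = 1 divides 37, a solution exists.
Multiply both sides by the inverse of 9 mod 38:
  9^(-1) mod 38 = 17
  x ≡ 17 × 37 ≡ 629 ≡ 21 (mod 38)
Verification: 9 × 21 = 189 = 4 × 38 + 37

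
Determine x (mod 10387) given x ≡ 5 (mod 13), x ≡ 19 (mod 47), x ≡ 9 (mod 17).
7727

Using the Chinese Remainder Theorem:
M = product of moduli = 10387
For equation 1: M_1 = 799, 799 ≡ 6 (mod 13), inverse of 799 mod 13 is 11 (check: 6 × 11 = 66 ≡ 1 (mod 13))
For equation 2: M_2 = 221, 221 ≡ 33 (mod 47), inverse of 221 mod 47 is 10 (check: 33 × 10 = 330 ≡ 1 (mod 47))
For equation 3: M_3 = 611, 611 ≡ 16 (mod 17), inverse of 611 mod 17 is 16 (check: 16 × 16 = 256 ≡ 1 (mod 17))
Combine: x ≡ Σ r_i×M_i×(M_i⁻¹ mod m_i) = 5×799×11 + 19×221×10 + 9×611×16 = 43945 + 41990 + 87984 = 173919
173919 mod 10387 = 7727
x ≡ 7727 (mod 10387)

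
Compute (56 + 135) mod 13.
9

(56 + 135) = 191
191 mod 13 = 9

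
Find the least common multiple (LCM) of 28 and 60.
420

First find GCD(28, 60) using the Euclidean algorithm:
28 = 0 × 60 + 28
60 = 2 × 28 + 4
28 = 7 × 4 + 0
GCD(28, 60) = 4

LCM formula: LCM(a, b) = (a × b) / GCD(a, b)
LCM(28, 60) = (28 × 60) / 4
LCM(28, 60) = 1680 / 4
LCM(28, 60) = 420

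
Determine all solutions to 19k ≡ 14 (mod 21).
14

Since gcd(19, 21) = 1 divides 14, a solution exists.
Multiply both sides by the inverse of 19 mod 21:
  19^(-1) mod 21 = 10
  x ≡ 10 × 14 ≡ 140 ≡ 14 (mod 21)
Verification: 19 × 14 = 266 = 12 × 21 + 14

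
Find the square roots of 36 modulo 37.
The square roots of 36 mod 37 are 6 and 31. Verify: 6² = 36 ≡ 36 (mod 37)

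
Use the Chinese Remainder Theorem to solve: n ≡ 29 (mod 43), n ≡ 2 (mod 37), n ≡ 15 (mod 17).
5404

Using the Chinese Remainder Theorem:
M = product of moduli = 27047
For equation 1: M_1 = 629, 629 ≡ 27 (mod 43), inverse of 629 mod 43 is 8 (check: 27 × 8 = 216 ≡ 1 (mod 43))
For equation 2: M_2 = 731, 731 ≡ 28 (mod 37), inverse of 731 mod 37 is 4 (check: 28 × 4 = 112 ≡ 1 (mod 37))
For equation 3: M_3 = 1591, 1591 ≡ 10 (mod 17), inverse of 1591 mod 17 is 12 (check: 10 × 12 = 120 ≡ 1 (mod 17))
Combine: n ≡ Σ r_i×M_i×(M_i⁻¹ mod m_i) = 29×629×8 + 2×731×4 + 15×1591×12 = 145928 + 5848 + 286380 = 438156
438156 mod 27047 = 5404
n ≡ 5404 (mod 27047)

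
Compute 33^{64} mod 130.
61

Using successive squaring:
Binary expansion of 64: 1000000
Powers of 33 mod 130 (each is the square of the previous):
  33^1 ≡ 33 (mod 130)
  33^2 ≡ 33² = 1089 ≡ 49 (mod 130)
  33^4 ≡ 49² = 2401 ≡ 61 (mod 130)
  33^8 ≡ 61² = 3721 ≡ 81 (mod 130)
  33^16 ≡ 81² = 6561 ≡ 61 (mod 130)
  33^32 ≡ 61² = 3721 ≡ 81 (mod 130)
  33^64 ≡ 81² = 6561 ≡ 61 (mod 130)
64 is a power of 2, so 33^64 is the last square: ≡ 61 (mod 130)
Result: 33^64 ≡ 61 (mod 130)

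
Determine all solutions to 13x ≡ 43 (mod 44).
27

Since gcd(13, 44) = 1 divides 43, a solution exists.
Multiply both sides by the inverse of 13 mod 44:
  13^(-1) mod 44 = 17
  x ≡ 17 × 43 ≡ 731 ≡ 27 (mod 44)
Verification: 13 × 27 = 351 = 7 × 44 + 43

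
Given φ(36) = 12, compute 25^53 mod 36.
By Euler: 25^{12} ≡ 1 (mod 36) since gcd(25, 36) = 1. 53 = 4×12 + 5. So 25^{53} ≡ 25^{5} ≡ 13 (mod 36)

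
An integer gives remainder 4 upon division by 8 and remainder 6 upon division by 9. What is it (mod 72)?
M = 8 × 9 = 72. M₁ = 9, y₁ ≡ 1 (mod 8). M₂ = 8, y₂ ≡ 8 (mod 9). n = 4×9×1 + 6×8×8 ≡ 60 (mod 72). The smallest positive such number is 60.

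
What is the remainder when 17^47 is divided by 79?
Using repeated squaring. 47 = 32 + 8 + 4 + 2 + 1 (binary 101111). Repeated squaring mod 79: 17^1 ≡ 17; 17^2 ≡ 17² = 289 ≡ 52; 17^4 ≡ 52² = 2704 ≡ 18; 17^8 ≡ 18² = 324 ≡ 8; 17^16 ≡ 8² = 64 ≡ 64; 17^32 ≡ 64² = 4096 ≡ 67. Multiply: 17^47 = 17^32 × 17^8 × 17^4 × 17^2 × 17^1 ≡ 67 × 8 × 18 × 52 × 17 (mod 79): 67 × 8 = 536 ≡ 62; 62 × 18 = 1116 ≡ 10; 10 × 52 = 520 ≡ 46; 46 × 17 = 782 ≡ 71. So 17^47 ≡ 71 (mod 79).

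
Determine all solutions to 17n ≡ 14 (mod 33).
28

Since gcd(17, 33) = 1 divides 14, a solution exists.
Multiply both sides by the inverse of 17 mod 33:
  17^(-1) mod 33 = 2
  x ≡ 2 × 14 ≡ 28 ≡ 28 (mod 33)
Verification: 17 × 28 = 476 = 14 × 33 + 14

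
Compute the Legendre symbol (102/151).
(102/151) = 102^{75} mod 151 = -1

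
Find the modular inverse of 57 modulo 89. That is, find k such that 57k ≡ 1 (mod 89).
25

Using Extended Euclidean Algorithm:
gcd(57, 89) = 1
Bezout coefficients: 57 × 25 + 89 × -16 = 1
So 57 × 25 ≡ 1 (mod 89)
The inverse is 25 mod 89 = 25
Verification: 57 × 25 = 1425 = 16 × 89 + 1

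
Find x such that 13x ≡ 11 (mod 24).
23

Since gcd(13, 24) = 1 divides 11, a solution exists.
Multiply both sides by the inverse of 13 mod 24:
  13^(-1) mod 24 = 13
  x ≡ 13 × 11 ≡ 143 ≡ 23 (mod 24)
Verification: 13 × 23 = 299 = 12 × 24 + 11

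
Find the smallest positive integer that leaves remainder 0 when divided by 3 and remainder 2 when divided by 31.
M = 3 × 31 = 93. M₁ = 31, y₁ ≡ 1 (mod 3). M₂ = 3, y₂ ≡ 21 (mod 31). z = 0×31×1 + 2×3×21 ≡ 33 (mod 93). The smallest positive such number is 33.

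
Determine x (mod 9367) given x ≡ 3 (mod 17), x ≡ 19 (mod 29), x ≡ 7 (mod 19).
8690

Using the Chinese Remainder Theorem:
M = product of moduli = 9367
For equation 1: M_1 = 551, 551 ≡ 7 (mod 17), inverse of 551 mod 17 is 5 (check: 7 × 5 = 35 ≡ 1 (mod 17))
For equation 2: M_2 = 323, 323 ≡ 4 (mod 29), inverse of 323 mod 29 is 22 (check: 4 × 22 = 88 ≡ 1 (mod 29))
For equation 3: M_3 = 493, 493 ≡ 18 (mod 19), inverse of 493 mod 19 is 18 (check: 18 × 18 = 324 ≡ 1 (mod 19))
Combine: x ≡ Σ r_i×M_i×(M_i⁻¹ mod m_i) = 3×551×5 + 19×323×22 + 7×493×18 = 8265 + 135014 + 62118 = 205397
205397 mod 9367 = 8690
x ≡ 8690 (mod 9367)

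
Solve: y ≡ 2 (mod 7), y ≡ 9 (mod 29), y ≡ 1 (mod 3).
M = 7 × 29 × 3 = 609. M₁ = 87, y₁ ≡ 5 (mod 7). M₂ = 21, y₂ ≡ 18 (mod 29). M₃ = 203, y₃ ≡ 2 (mod 3). y = 2×87×5 + 9×21×18 + 1×203×2 ≡ 415 (mod 609)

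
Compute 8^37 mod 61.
Using repeated squaring. 37 = 32 + 4 + 1 (binary 100101). Repeated squaring mod 61: 8^1 ≡ 8; 8^2 ≡ 8² = 64 ≡ 3; 8^4 ≡ 3² = 9 ≡ 9; 8^8 ≡ 9² = 81 ≡ 20; 8^16 ≡ 20² = 400 ≡ 34; 8^32 ≡ 34² = 1156 ≡ 58. Multiply: 8^37 = 8^32 × 8^4 × 8^1 ≡ 58 × 9 × 8 (mod 61): 58 × 9 = 522 ≡ 34; 34 × 8 = 272 ≡ 28. So 8^37 ≡ 28 (mod 61).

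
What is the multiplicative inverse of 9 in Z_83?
37

Using Extended Euclidean Algorithm:
gcd(9, 83) = 1
Bezout coefficients: 9 × 37 + 83 × -4 = 1
So 9 × 37 ≡ 1 (mod 83)
The inverse is 37 mod 83 = 37
Verification: 9 × 37 = 333 = 4 × 83 + 1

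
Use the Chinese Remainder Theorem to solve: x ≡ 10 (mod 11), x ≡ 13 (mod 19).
M = 11 × 19 = 209. M₁ = 19, y₁ ≡ 7 (mod 11). M₂ = 11, y₂ ≡ 7 (mod 19). x = 10×19×7 + 13×11×7 ≡ 32 (mod 209)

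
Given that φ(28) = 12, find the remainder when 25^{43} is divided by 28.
By Euler: 25^{12} ≡ 1 (mod 28) since gcd(25, 28) = 1. 43 = 3×12 + 7. So 25^{43} ≡ 25^{7} ≡ 25 (mod 28)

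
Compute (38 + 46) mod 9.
3

(38 + 46) = 84
84 mod 9 = 3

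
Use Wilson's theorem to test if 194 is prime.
(193)! mod 194 = 0. Since 0 ≢ -1 (mod 194), 194 is not prime.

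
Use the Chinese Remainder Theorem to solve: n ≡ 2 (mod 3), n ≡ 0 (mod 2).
2

Using the Chinese Remainder Theorem:
M = product of moduli = 6
For equation 1: M_1 = 2, 2 ≡ 2 (mod 3), inverse of 2 mod 3 is 2 (check: 2 × 2 = 4 ≡ 1 (mod 3))
For equation 2: M_2 = 3, 3 ≡ 1 (mod 2), inverse of 3 mod 2 is 1 (check: 1 × 1 = 1 ≡ 1 (mod 2))
Combine: n ≡ Σ r_i×M_i×(M_i⁻¹ mod m_i) = 2×2×2 + 0×3×1 = 8 + 0 = 8
8 mod 6 = 2
n ≡ 2 (mod 6)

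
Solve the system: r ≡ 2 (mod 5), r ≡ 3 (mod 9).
M = 5 × 9 = 45. M₁ = 9, y₁ ≡ 4 (mod 5). M₂ = 5, y₂ ≡ 2 (mod 9). r = 2×9×4 + 3×5×2 ≡ 12 (mod 45)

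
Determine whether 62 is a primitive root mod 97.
p - 1 = 96 has prime divisors 2, 3. Check 62^(96/q) mod 97 for each: 62^(96/2) = 62^48 ≡ 1, 62^(96/3) = 62^32 ≡ 61 (mod 97). Since 62^48 ≡ 1 (mod 97), the order of 62 divides 48 (in fact the order is 6) ≠ 96, so it is not a primitive root.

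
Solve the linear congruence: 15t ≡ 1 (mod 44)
3

Since gcd(15, 44) = 1 divides 1, a solution exists.
Multiply both sides by the inverse of 15 mod 44:
  15^(-1) mod 44 = 3
  x ≡ 3 × 1 ≡ 3 ≡ 3 (mod 44)
Verification: 15 × 3 = 45 = 1 × 44 + 1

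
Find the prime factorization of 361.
19^2

Divide by primes starting from smallest:
361 ÷ 19 = 19
19 ÷ 19 = 1

361 = 19^2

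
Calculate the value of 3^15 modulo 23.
Using repeated squaring. 15 = 8 + 4 + 2 + 1 (binary 1111). Repeated squaring mod 23: 3^1 ≡ 3; 3^2 ≡ 3² = 9 ≡ 9; 3^4 ≡ 9² = 81 ≡ 12; 3^8 ≡ 12² = 144 ≡ 6. Multiply: 3^15 = 3^8 × 3^4 × 3^2 × 3^1 ≡ 6 × 12 × 9 × 3 (mod 23): 6 × 12 = 72 ≡ 3; 3 × 9 = 27 ≡ 4; 4 × 3 = 12 ≡ 12. So 3^15 ≡ 12 (mod 23).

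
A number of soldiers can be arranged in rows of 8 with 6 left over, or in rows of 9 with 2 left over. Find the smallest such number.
M = 8 × 9 = 72. M₁ = 9, y₁ ≡ 1 (mod 8). M₂ = 8, y₂ ≡ 8 (mod 9). r = 6×9×1 + 2×8×8 ≡ 38 (mod 72). The smallest positive such number is 38.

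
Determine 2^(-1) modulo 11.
2^(-1) ≡ 6 (mod 11). Verification: 2 × 6 = 12 ≡ 1 (mod 11)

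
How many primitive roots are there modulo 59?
28

The number of primitive roots modulo p is φ(p-1) = φ(58)
φ(58) = 28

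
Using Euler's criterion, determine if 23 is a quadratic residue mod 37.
By Euler's criterion: 23^{18} ≡ 36 (mod 37). Since this equals -1 (≡ 36), 23 is not a QR.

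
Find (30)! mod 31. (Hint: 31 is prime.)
By Wilson's theorem, (30)! ≡ -1 ≡ 30 (mod 31)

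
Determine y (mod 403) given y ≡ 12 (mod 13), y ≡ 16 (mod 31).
233

Using the Chinese Remainder Theorem:
M = product of moduli = 403
For equation 1: M_1 = 31, 31 ≡ 5 (mod 13), inverse of 31 mod 13 is 8 (check: 5 × 8 = 40 ≡ 1 (mod 13))
For equation 2: M_2 = 13, 13 ≡ 13 (mod 31), inverse of 13 mod 31 is 12 (check: 13 × 12 = 156 ≡ 1 (mod 31))
Combine: y ≡ Σ r_i×M_i×(M_i⁻¹ mod m_i) = 12×31×8 + 16×13×12 = 2976 + 2496 = 5472
5472 mod 403 = 233
y ≡ 233 (mod 403)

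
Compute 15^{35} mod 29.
17

Using successive squaring:
Binary expansion of 35: 100011
Powers of 15 mod 29 (each is the square of the previous):
  15^1 ≡ 15 (mod 29)
  15^2 ≡ 15² = 225 ≡ 22 (mod 29)
  15^4 ≡ 22² = 484 ≡ 20 (mod 29)
  15^8 ≡ 20² = 400 ≡ 23 (mod 29)
  15^16 ≡ 23² = 529 ≡ 7 (mod 29)
  15^32 ≡ 7² = 49 ≡ 20 (mod 29)
35 = 32 + 2 + 1, so 15^35 = 15^32 × 15^2 × 15^1 ≡ 20 × 22 × 15 (mod 29)
Multiplying step by step:
  20 × 22 = 440 ≡ 5 (mod 29)
  5 × 15 = 75 ≡ 17 (mod 29)
Result: 15^35 ≡ 17 (mod 29)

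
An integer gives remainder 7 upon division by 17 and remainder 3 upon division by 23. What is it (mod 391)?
M = 17 × 23 = 391. M₁ = 23, y₁ ≡ 3 (mod 17). M₂ = 17, y₂ ≡ 19 (mod 23). k = 7×23×3 + 3×17×19 ≡ 279 (mod 391). The smallest positive such number is 279.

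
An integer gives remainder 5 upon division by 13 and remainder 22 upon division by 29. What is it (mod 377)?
M = 13 × 29 = 377. M₁ = 29, y₁ ≡ 9 (mod 13). M₂ = 13, y₂ ≡ 9 (mod 29). k = 5×29×9 + 22×13×9 ≡ 109 (mod 377). The smallest positive such number is 109.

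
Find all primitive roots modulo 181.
Primitive roots mod 181: {2, 10, 18, 21, 23, 24, 28, 41, 47, 50, 53, 54, 57, 58, 63, 66, 69, 76, 77, 78, 83, 84, 85, 90, 91, 96, 97, 98, 103, 104, 105, 112, 115, 118, 123, 124, 127, 128, 131, 134, 140, 153, 157, 158, 160, 163, 171, 179}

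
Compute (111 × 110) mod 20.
10

(111 × 110) = 12210
12210 mod 20 = 10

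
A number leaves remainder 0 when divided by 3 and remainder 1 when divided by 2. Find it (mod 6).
M = 3 × 2 = 6. M₁ = 2, y₁ ≡ 2 (mod 3). M₂ = 3, y₂ ≡ 1 (mod 2). r = 0×2×2 + 1×3×1 ≡ 3 (mod 6)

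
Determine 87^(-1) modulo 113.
87^(-1) ≡ 13 (mod 113). Verification: 87 × 13 = 1131 ≡ 1 (mod 113)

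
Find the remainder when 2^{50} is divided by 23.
By Fermat: 2^{22} ≡ 1 (mod 23). 50 = 2×22 + 6. So 2^{50} ≡ 2^{6} ≡ 18 (mod 23)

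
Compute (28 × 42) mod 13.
6

(28 × 42) = 1176
1176 mod 13 = 6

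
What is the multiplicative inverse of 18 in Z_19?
18

Using Extended Euclidean Algorithm:
gcd(18, 19) = 1
Bezout coefficients: 18 × -1 + 19 × 1 = 1
So 18 × -1 ≡ 1 (mod 19)
The inverse is -1 mod 19 = 18
Verification: 18 × 18 = 324 = 17 × 19 + 1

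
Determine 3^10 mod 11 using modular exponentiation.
10 = 8 + 2 (binary 1010). Repeated squaring mod 11: 3^1 ≡ 3; 3^2 ≡ 3² = 9 ≡ 9; 3^4 ≡ 9² = 81 ≡ 4; 3^8 ≡ 4² = 16 ≡ 5. Multiply: 3^10 = 3^8 × 3^2 ≡ 5 × 9 (mod 11): 5 × 9 = 45 ≡ 1. So 3^10 ≡ 1 (mod 11).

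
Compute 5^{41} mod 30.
5

Using successive squaring:
Binary expansion of 41: 101001
Powers of 5 mod 30 (each is the square of the previous):
  5^1 ≡ 5 (mod 30)
  5^2 ≡ 5² = 25 ≡ 25 (mod 30)
  5^4 ≡ 25² = 625 ≡ 25 (mod 30)
  5^8 ≡ 25² = 625 ≡ 25 (mod 30)
  5^16 ≡ 25² = 625 ≡ 25 (mod 30)
  5^32 ≡ 25² = 625 ≡ 25 (mod 30)
41 = 32 + 8 + 1, so 5^41 = 5^32 × 5^8 × 5^1 ≡ 25 × 25 × 5 (mod 30)
Multiplying step by step:
  25 × 25 = 625 ≡ 25 (mod 30)
  25 × 5 = 125 ≡ 5 (mod 30)
Result: 5^41 ≡ 5 (mod 30)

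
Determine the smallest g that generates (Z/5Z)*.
2

A primitive root g modulo p has order p-1 = 4
Prime divisors of 4: [2]
g is a primitive root iff g^(4/q) ≢ 1 (mod 5) for each prime divisor q
Testing small values:
  g = 2: 2^2 ≡ 4 (mod 5) → none is 1, primitive root!
The smallest primitive root is 2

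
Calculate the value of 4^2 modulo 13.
2 = 2 (binary 10). Repeated squaring mod 13: 4^1 ≡ 4; 4^2 ≡ 4² = 16 ≡ 3. So 4^2 ≡ 3 (mod 13).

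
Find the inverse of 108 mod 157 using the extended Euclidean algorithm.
Extended GCD: 108(16) + 157(-11) = 1. So 108^(-1) ≡ 16 ≡ 16 (mod 157). Verify: 108 × 16 = 1728 ≡ 1 (mod 157)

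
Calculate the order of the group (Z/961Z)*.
930

Prime factorization: 961 = 31^2
Using the formula φ(n) = n × Π(1 - 1/p) for each prime factor p:
φ(961) = 961 × (1 - 1/31)
φ(961) = 930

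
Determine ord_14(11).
Powers of 11 mod 14: 11^1≡11, 11^2≡9, 11^3≡1. Order = 3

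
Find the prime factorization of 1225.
5^2 × 7^2

Divide by primes starting from smallest:
1225 ÷ 5 = 245
245 ÷ 5 = 49
49 ÷ 7 = 7
7 ÷ 7 = 1

1225 = 5^2 × 7^2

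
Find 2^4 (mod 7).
4 = 4 (binary 100). Repeated squaring mod 7: 2^1 ≡ 2; 2^2 ≡ 2² = 4 ≡ 4; 2^4 ≡ 4² = 16 ≡ 2. So 2^4 ≡ 2 (mod 7).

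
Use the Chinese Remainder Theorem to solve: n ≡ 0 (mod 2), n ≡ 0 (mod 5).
M = 2 × 5 = 10. M₁ = 5, y₁ ≡ 1 (mod 2). M₂ = 2, y₂ ≡ 3 (mod 5). n = 0×5×1 + 0×2×3 ≡ 0 (mod 10)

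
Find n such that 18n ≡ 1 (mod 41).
18^(-1) ≡ 16 (mod 41). Verification: 18 × 16 = 288 ≡ 1 (mod 41)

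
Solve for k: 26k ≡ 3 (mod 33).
9

Since gcd(26, 33) = 1 divides 3, a solution exists.
Multiply both sides by the inverse of 26 mod 33:
  26^(-1) mod 33 = 14
  x ≡ 14 × 3 ≡ 42 ≡ 9 (mod 33)
Verification: 26 × 9 = 234 = 7 × 33 + 3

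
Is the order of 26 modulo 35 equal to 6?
Yes, ord_35(26) = 6.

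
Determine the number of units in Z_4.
2

Prime factorization: 4 = 2^2
Using the formula φ(n) = n × Π(1 - 1/p) for each prime factor p:
φ(4) = 4 × (1 - 1/2)
φ(4) = 2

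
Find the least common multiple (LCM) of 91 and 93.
8463

First find GCD(91, 93) using the Euclidean algorithm:
91 = 0 × 93 + 91
93 = 1 × 91 + 2
91 = 45 × 2 + 1
2 = 2 × 1 + 0
GCD(91, 93) = 1

LCM formula: LCM(a, b) = (a × b) / GCD(a, b)
LCM(91, 93) = (91 × 93) / 1
LCM(91, 93) = 8463 / 1
LCM(91, 93) = 8463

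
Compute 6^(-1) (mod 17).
3

Using Extended Euclidean Algorithm:
gcd(6, 17) = 1
Bezout coefficients: 6 × 3 + 17 × -1 = 1
So 6 × 3 ≡ 1 (mod 17)
The inverse is 3 mod 17 = 3
Verification: 6 × 3 = 18 = 1 × 17 + 1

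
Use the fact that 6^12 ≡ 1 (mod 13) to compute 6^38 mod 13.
By Fermat: 6^{12} ≡ 1 (mod 13). 38 = 3×12 + 2. So 6^{38} ≡ 6^{2} ≡ 10 (mod 13)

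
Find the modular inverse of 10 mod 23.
10^(-1) ≡ 7 (mod 23). Verification: 10 × 7 = 70 ≡ 1 (mod 23)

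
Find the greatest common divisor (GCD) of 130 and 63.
1

Using the Euclidean algorithm:
130 = 2 × 63 + 4
63 = 15 × 4 + 3
4 = 1 × 3 + 1
3 = 3 × 1 + 0

GCD(130, 63) = 1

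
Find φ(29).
28

Prime factorization: 29 = 29
Using the formula φ(n) = n × Π(1 - 1/p) for each prime factor p:
φ(29) = 29 × (1 - 1/29)
φ(29) = 28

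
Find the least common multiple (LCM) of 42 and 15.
210

First find GCD(42, 15) using the Euclidean algorithm:
42 = 2 × 15 + 12
15 = 1 × 12 + 3
12 = 4 × 3 + 0
GCD(42, 15) = 3

LCM formula: LCM(a, b) = (a × b) / GCD(a, b)
LCM(42, 15) = (42 × 15) / 3
LCM(42, 15) = 630 / 3
LCM(42, 15) = 210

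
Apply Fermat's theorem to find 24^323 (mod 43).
By Fermat: 24^{42} ≡ 1 (mod 43). 323 = 7×42 + 29. So 24^{323} ≡ 24^{29} ≡ 15 (mod 43)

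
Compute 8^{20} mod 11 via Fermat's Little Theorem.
1

By Fermat's Little Theorem, a^(p-1) ≡ 1 (mod p) for prime p and gcd(a, p) = 1
Here p = 11, so 8^10 ≡ 1 (mod 11)
We can reduce the exponent: 20 mod 10 = 0
So 8^20 ≡ 8^0 (mod 11)
Computing: 8^0 mod 11 = 1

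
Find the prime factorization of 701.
701

Divide by primes starting from smallest:
701 ÷ 701 = 1

701 = 701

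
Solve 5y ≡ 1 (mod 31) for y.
25

Using Extended Euclidean Algorithm:
gcd(5, 31) = 1
Bezout coefficients: 5 × -6 + 31 × 1 = 1
So 5 × -6 ≡ 1 (mod 31)
The inverse is -6 mod 31 = 25
Verification: 5 × 25 = 125 = 4 × 31 + 1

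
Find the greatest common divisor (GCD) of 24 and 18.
6

Using the Euclidean algorithm:
24 = 1 × 18 + 6
18 = 3 × 6 + 0

GCD(24, 18) = 6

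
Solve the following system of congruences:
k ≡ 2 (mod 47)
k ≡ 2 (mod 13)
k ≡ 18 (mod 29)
4890

Using the Chinese Remainder Theorem:
M = product of moduli = 17719
For equation 1: M_1 = 377, 377 ≡ 1 (mod 47), inverse of 377 mod 47 is 1 (check: 1 × 1 = 1 ≡ 1 (mod 47))
For equation 2: M_2 = 1363, 1363 ≡ 11 (mod 13), inverse of 1363 mod 13 is 6 (check: 11 × 6 = 66 ≡ 1 (mod 13))
For equation 3: M_3 = 611, 611 ≡ 2 (mod 29), inverse of 611 mod 29 is 15 (check: 2 × 15 = 30 ≡ 1 (mod 29))
Combine: k ≡ Σ r_i×M_i×(M_i⁻¹ mod m_i) = 2×377×1 + 2×1363×6 + 18×611×15 = 754 + 16356 + 164970 = 182080
182080 mod 17719 = 4890
k ≡ 4890 (mod 17719)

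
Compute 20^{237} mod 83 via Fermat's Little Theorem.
39

By Fermat's Little Theorem, a^(p-1) ≡ 1 (mod p) for prime p and gcd(a, p) = 1
Here p = 83, so 20^82 ≡ 1 (mod 83)
We can reduce the exponent: 237 mod 82 = 73
So 20^237 ≡ 20^73 (mod 83)
Computing: 20^73 mod 83 = 39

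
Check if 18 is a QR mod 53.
By Euler's criterion: 18^{26} ≡ 52 (mod 53). Since this equals -1 (≡ 52), 18 is not a QR.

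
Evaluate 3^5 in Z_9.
5 = 4 + 1 (binary 101). Repeated squaring mod 9: 3^1 ≡ 3; 3^2 ≡ 3² = 9 ≡ 0; 3^4 ≡ 0² = 0 ≡ 0. Multiply: 3^5 = 3^4 × 3^1 ≡ 0 × 3 (mod 9): 0 × 3 = 0 ≡ 0. So 3^5 ≡ 0 (mod 9).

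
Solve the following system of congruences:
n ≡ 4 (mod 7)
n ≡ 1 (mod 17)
18

Using the Chinese Remainder Theorem:
M = product of moduli = 119
For equation 1: M_1 = 17, 17 ≡ 3 (mod 7), inverse of 17 mod 7 is 5 (check: 3 × 5 = 15 ≡ 1 (mod 7))
For equation 2: M_2 = 7, 7 ≡ 7 (mod 17), inverse of 7 mod 17 is 5 (check: 7 × 5 = 35 ≡ 1 (mod 17))
Combine: n ≡ Σ r_i×M_i×(M_i⁻¹ mod m_i) = 4×17×5 + 1×7×5 = 340 + 35 = 375
375 mod 119 = 18
n ≡ 18 (mod 119)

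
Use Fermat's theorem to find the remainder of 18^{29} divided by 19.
18

By Fermat's Little Theorem, a^(p-1) ≡ 1 (mod p) for prime p and gcd(a, p) = 1
Here p = 19, so 18^18 ≡ 1 (mod 19)
We can reduce the exponent: 29 mod 18 = 11
So 18^29 ≡ 18^11 (mod 19)
Computing: 18^11 mod 19 = 18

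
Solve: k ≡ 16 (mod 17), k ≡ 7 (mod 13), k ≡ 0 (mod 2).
M = 17 × 13 × 2 = 442. M₁ = 26, y₁ ≡ 2 (mod 17). M₂ = 34, y₂ ≡ 5 (mod 13). M₃ = 221, y₃ ≡ 1 (mod 2). k = 16×26×2 + 7×34×5 + 0×221×1 ≡ 254 (mod 442)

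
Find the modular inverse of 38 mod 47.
38^(-1) ≡ 26 (mod 47). Verification: 38 × 26 = 988 ≡ 1 (mod 47)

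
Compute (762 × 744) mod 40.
8

(762 × 744) = 566928
566928 mod 40 = 8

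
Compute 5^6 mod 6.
6 = 4 + 2 (binary 110). Repeated squaring mod 6: 5^1 ≡ 5; 5^2 ≡ 5² = 25 ≡ 1; 5^4 ≡ 1² = 1 ≡ 1. Multiply: 5^6 = 5^4 × 5^2 ≡ 1 × 1 (mod 6): 1 × 1 = 1 ≡ 1. So 5^6 ≡ 1 (mod 6).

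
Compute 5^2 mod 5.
5 ≡ 0 (mod 5). 2 = 2 (binary 10). Repeated squaring mod 5: 0^1 ≡ 0; 0^2 ≡ 0² = 0 ≡ 0. So 5^2 ≡ 0 (mod 5).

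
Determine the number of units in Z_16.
8

Prime factorization: 16 = 2^4
Using the formula φ(n) = n × Π(1 - 1/p) for each prime factor p:
φ(16) = 16 × (1 - 1/2)
φ(16) = 8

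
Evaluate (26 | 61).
(26/61) = 26^{30} mod 61 = -1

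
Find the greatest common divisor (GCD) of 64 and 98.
2

Using the Euclidean algorithm:
64 = 0 × 98 + 64
98 = 1 × 64 + 34
64 = 1 × 34 + 30
34 = 1 × 30 + 4
30 = 7 × 4 + 2
4 = 2 × 2 + 0

GCD(64, 98) = 2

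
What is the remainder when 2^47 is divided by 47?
Using Fermat: 2^{46} ≡ 1 (mod 47). 47 ≡ 1 (mod 46). So 2^{47} ≡ 2^{1} ≡ 2 (mod 47)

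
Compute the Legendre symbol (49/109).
(49/109) = 49^{54} mod 109 = 1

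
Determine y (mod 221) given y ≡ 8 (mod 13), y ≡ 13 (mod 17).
47

Using the Chinese Remainder Theorem:
M = product of moduli = 221
For equation 1: M_1 = 17, 17 ≡ 4 (mod 13), inverse of 17 mod 13 is 10 (check: 4 × 10 = 40 ≡ 1 (mod 13))
For equation 2: M_2 = 13, 13 ≡ 13 (mod 17), inverse of 13 mod 17 is 4 (check: 13 × 4 = 52 ≡ 1 (mod 17))
Combine: y ≡ Σ r_i×M_i×(M_i⁻¹ mod m_i) = 8×17×10 + 13×13×4 = 1360 + 676 = 2036
2036 mod 221 = 47
y ≡ 47 (mod 221)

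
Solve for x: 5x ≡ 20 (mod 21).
4

Since gcd(5, 21) = 1 divides 20, a solution exists.
Multiply both sides by the inverse of 5 mod 21:
  5^(-1) mod 21 = 17
  x ≡ 17 × 20 ≡ 340 ≡ 4 (mod 21)
Verification: 5 × 4 = 20 = 0 × 21 + 20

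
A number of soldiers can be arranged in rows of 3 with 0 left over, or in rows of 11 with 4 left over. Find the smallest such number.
M = 3 × 11 = 33. M₁ = 11, y₁ ≡ 2 (mod 3). M₂ = 3, y₂ ≡ 4 (mod 11). t = 0×11×2 + 4×3×4 ≡ 15 (mod 33). The smallest positive such number is 15.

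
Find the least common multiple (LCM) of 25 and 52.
1300

First find GCD(25, 52) using the Euclidean algorithm:
25 = 0 × 52 + 25
52 = 2 × 25 + 2
25 = 12 × 2 + 1
2 = 2 × 1 + 0
GCD(25, 52) = 1

LCM formula: LCM(a, b) = (a × b) / GCD(a, b)
LCM(25, 52) = (25 × 52) / 1
LCM(25, 52) = 1300 / 1
LCM(25, 52) = 1300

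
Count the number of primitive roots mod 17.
Number of primitive roots mod 17 = φ(16) = 8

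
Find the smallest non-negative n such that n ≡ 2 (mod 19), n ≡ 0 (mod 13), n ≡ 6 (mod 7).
1560

Using the Chinese Remainder Theorem:
M = product of moduli = 1729
For equation 1: M_1 = 91, 91 ≡ 15 (mod 19), inverse of 91 mod 19 is 14 (check: 15 × 14 = 210 ≡ 1 (mod 19))
For equation 2: M_2 = 133, 133 ≡ 3 (mod 13), inverse of 133 mod 13 is 9 (check: 3 × 9 = 27 ≡ 1 (mod 13))
For equation 3: M_3 = 247, 247 ≡ 2 (mod 7), inverse of 247 mod 7 is 4 (check: 2 × 4 = 8 ≡ 1 (mod 7))
Combine: n ≡ Σ r_i×M_i×(M_i⁻¹ mod m_i) = 2×91×14 + 0×133×9 + 6×247×4 = 2548 + 0 + 5928 = 8476
8476 mod 1729 = 1560
n ≡ 1560 (mod 1729)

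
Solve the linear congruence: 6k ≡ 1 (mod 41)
7

Since gcd(6, 41) = 1 divides 1, a solution exists.
Multiply both sides by the inverse of 6 mod 41:
  6^(-1) mod 41 = 7
  x ≡ 7 × 1 ≡ 7 ≡ 7 (mod 41)
Verification: 6 × 7 = 42 = 1 × 41 + 1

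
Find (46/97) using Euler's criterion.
(46/97) = 46^{48} mod 97 = -1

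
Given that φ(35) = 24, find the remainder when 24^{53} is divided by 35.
By Euler: 24^{24} ≡ 1 (mod 35) since gcd(24, 35) = 1. 53 = 2×24 + 5. So 24^{53} ≡ 24^{5} ≡ 19 (mod 35)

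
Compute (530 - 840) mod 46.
12

(530 - 840) = -310
-310 mod 46 = 12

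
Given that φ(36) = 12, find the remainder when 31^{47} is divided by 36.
By Euler: 31^{12} ≡ 1 (mod 36) since gcd(31, 36) = 1. 47 = 3×12 + 11. So 31^{47} ≡ 31^{11} ≡ 7 (mod 36)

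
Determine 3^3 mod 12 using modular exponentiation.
3 = 2 + 1 (binary 11). Repeated squaring mod 12: 3^1 ≡ 3; 3^2 ≡ 3² = 9 ≡ 9. Multiply: 3^3 = 3^2 × 3^1 ≡ 9 × 3 (mod 12): 9 × 3 = 27 ≡ 3. So 3^3 ≡ 3 (mod 12).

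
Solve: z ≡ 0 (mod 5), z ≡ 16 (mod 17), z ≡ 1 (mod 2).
M = 5 × 17 × 2 = 170. M₁ = 34, y₁ ≡ 4 (mod 5). M₂ = 10, y₂ ≡ 12 (mod 17). M₃ = 85, y₃ ≡ 1 (mod 2). z = 0×34×4 + 16×10×12 + 1×85×1 ≡ 135 (mod 170)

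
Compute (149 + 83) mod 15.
7

(149 + 83) = 232
232 mod 15 = 7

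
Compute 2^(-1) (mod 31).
2^(-1) ≡ 16 (mod 31). Verification: 2 × 16 = 32 ≡ 1 (mod 31)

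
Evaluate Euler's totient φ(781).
700

Prime factorization: 781 = 11 × 71
Using the formula φ(n) = n × Π(1 - 1/p) for each prime factor p:
φ(781) = 781 × (1 - 1/11) × (1 - 1/71)
φ(781) = 700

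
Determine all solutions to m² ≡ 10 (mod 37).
The square roots of 10 mod 37 are 26 and 11. Verify: 26² = 676 ≡ 10 (mod 37)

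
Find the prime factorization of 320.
2^6 × 5

Divide by primes starting from smallest:
320 ÷ 2 = 160
160 ÷ 2 = 80
80 ÷ 2 = 40
40 ÷ 2 = 20
20 ÷ 2 = 10
10 ÷ 2 = 5
5 ÷ 5 = 1

320 = 2^6 × 5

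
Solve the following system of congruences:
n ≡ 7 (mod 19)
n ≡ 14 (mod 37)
273

Using the Chinese Remainder Theorem:
M = product of moduli = 703
For equation 1: M_1 = 37, 37 ≡ 18 (mod 19), inverse of 37 mod 19 is 18 (check: 18 × 18 = 324 ≡ 1 (mod 19))
For equation 2: M_2 = 19, 19 ≡ 19 (mod 37), inverse of 19 mod 37 is 2 (check: 19 × 2 = 38 ≡ 1 (mod 37))
Combine: n ≡ Σ r_i×M_i×(M_i⁻¹ mod m_i) = 7×37×18 + 14×19×2 = 4662 + 532 = 5194
5194 mod 703 = 273
n ≡ 273 (mod 703)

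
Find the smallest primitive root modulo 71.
7

A primitive root g modulo p has order p-1 = 70
Prime divisors of 70: [2, 5, 7]
g is a primitive root iff g^(70/q) ≢ 1 (mod 71) for each prime divisor q
Testing small values:
  g = 2: 2^35 ≡ 1, 2^14 ≡ 54, 2^10 ≡ 30 (mod 71) → 2^35 ≡ 1, not primitive root
  g = 3: 3^35 ≡ 1, 3^14 ≡ 54, 3^10 ≡ 48 (mod 71) → 3^35 ≡ 1, not primitive root
  g = 4: 4^35 ≡ 1, 4^14 ≡ 5, 4^10 ≡ 48 (mod 71) → 4^35 ≡ 1, not primitive root
  g = 5: 5^35 ≡ 1, 5^14 ≡ 57, 5^10 ≡ 1 (mod 71) → 5^35 ≡ 1, not primitive root
  g = 6: 6^35 ≡ 1, 6^14 ≡ 5, 6^10 ≡ 20 (mod 71) → 6^35 ≡ 1, not primitive root
  g = 7: 7^35 ≡ 70, 7^14 ≡ 54, 7^10 ≡ 45 (mod 71) → none is 1, primitive root!
The smallest primitive root is 7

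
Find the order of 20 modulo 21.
Powers of 20 mod 21: 20^1≡20, 20^2≡1. Order = 2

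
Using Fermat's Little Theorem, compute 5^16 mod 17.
By Fermat's Little Theorem, 5^{16} ≡ 1 (mod 17) since 17 is prime and gcd(5, 17) = 1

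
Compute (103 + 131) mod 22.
14

(103 + 131) = 234
234 mod 22 = 14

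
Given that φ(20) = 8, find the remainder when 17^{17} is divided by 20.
By Euler: 17^{8} ≡ 1 (mod 20) since gcd(17, 20) = 1. 17 = 2×8 + 1. So 17^{17} ≡ 17^{1} ≡ 17 (mod 20)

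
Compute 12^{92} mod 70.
46

Using successive squaring:
Binary expansion of 92: 1011100
Powers of 12 mod 70 (each is the square of the previous):
  12^1 ≡ 12 (mod 70)
  12^2 ≡ 12² = 144 ≡ 4 (mod 70)
  12^4 ≡ 4² = 16 ≡ 16 (mod 70)
  12^8 ≡ 16² = 256 ≡ 46 (mod 70)
  12^16 ≡ 46² = 2116 ≡ 16 (mod 70)
  12^32 ≡ 16² = 256 ≡ 46 (mod 70)
  12^64 ≡ 46² = 2116 ≡ 16 (mod 70)
92 = 64 + 16 + 8 + 4, so 12^92 = 12^64 × 12^16 × 12^8 × 12^4 ≡ 16 × 16 × 46 × 16 (mod 70)
Multiplying step by step:
  16 × 16 = 256 ≡ 46 (mod 70)
  46 × 46 = 2116 ≡ 16 (mod 70)
  16 × 16 = 256 ≡ 46 (mod 70)
Result: 12^92 ≡ 46 (mod 70)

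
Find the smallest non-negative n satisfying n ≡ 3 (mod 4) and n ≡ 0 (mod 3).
M = 4 × 3 = 12. M₁ = 3, y₁ ≡ 3 (mod 4). M₂ = 4, y₂ ≡ 1 (mod 3). n = 3×3×3 + 0×4×1 ≡ 3 (mod 12)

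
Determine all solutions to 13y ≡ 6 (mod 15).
12

Since gcd(13, 15) = 1 divides 6, a solution exists.
Multiply both sides by the inverse of 13 mod 15:
  13^(-1) mod 15 = 7
  x ≡ 7 × 6 ≡ 42 ≡ 12 (mod 15)
Verification: 13 × 12 = 156 = 10 × 15 + 6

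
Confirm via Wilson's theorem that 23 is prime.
(22)! mod 23 = 22. Since this equals -1 (mod 23), Wilson confirms 23 is prime.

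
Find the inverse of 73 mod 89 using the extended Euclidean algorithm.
Extended GCD: 73(-39) + 89(32) = 1. So 73^(-1) ≡ 50 ≡ 50 (mod 89). Verify: 73 × 50 = 3650 ≡ 1 (mod 89)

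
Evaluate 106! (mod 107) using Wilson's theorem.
By Wilson's theorem, (106)! ≡ -1 ≡ 106 (mod 107)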